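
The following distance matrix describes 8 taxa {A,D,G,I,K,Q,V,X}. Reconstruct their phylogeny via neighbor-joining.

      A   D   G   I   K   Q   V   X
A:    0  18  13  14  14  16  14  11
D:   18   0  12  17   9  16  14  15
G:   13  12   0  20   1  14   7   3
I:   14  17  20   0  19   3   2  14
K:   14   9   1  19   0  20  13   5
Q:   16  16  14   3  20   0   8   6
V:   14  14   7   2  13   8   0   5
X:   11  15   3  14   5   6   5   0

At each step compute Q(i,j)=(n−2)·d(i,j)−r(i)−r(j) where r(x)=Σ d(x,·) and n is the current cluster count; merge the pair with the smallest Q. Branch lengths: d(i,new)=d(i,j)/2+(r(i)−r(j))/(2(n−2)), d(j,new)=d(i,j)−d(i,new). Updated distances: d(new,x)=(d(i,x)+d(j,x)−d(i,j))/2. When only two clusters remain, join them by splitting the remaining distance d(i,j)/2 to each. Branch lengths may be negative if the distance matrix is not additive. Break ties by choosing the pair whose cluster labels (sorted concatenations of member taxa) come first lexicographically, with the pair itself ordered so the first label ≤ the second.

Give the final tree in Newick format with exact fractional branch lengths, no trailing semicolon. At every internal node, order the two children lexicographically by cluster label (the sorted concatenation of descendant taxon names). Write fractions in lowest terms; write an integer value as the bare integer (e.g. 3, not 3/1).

iteration 1: select I,Q (d=3, Q=-154); attach at lengths (2, 1); label the merged cluster IQ
  updated: d(A,IQ)=27/2, d(D,IQ)=15, d(G,IQ)=31/2, d(IQ,K)=18, d(IQ,V)=7/2, d(IQ,X)=17/2
iteration 2: select IQ,V (d=7/2, Q=-113); attach at lengths (7/2, 0); label the merged cluster IQV
  updated: d(A,IQV)=12, d(D,IQV)=51/4, d(G,IQV)=19/2, d(IQV,K)=55/4, d(IQV,X)=5
iteration 3: select G,K (d=1, Q=-309/4); attach at lengths (-1/32, 33/32); label the merged cluster GK
  updated: d(A,GK)=13, d(D,GK)=10, d(GK,IQV)=89/8, d(GK,X)=7/2
iteration 4: select D,GK (d=10, Q=-507/8); attach at lengths (385/48, 95/48); label the merged cluster DGK
  updated: d(A,DGK)=21/2, d(DGK,IQV)=111/16, d(DGK,X)=17/4
iteration 5: select A,DGK (d=21/2, Q=-547/16); attach at lengths (525/64, 147/64); label the merged cluster ADGK
  updated: d(ADGK,IQV)=135/32, d(ADGK,X)=19/8
iteration 6: select ADGK,IQV (d=135/32, Q=-371/32); attach at lengths (51/64, 219/64); label the merged cluster ADGIKQV
  updated: d(ADGIKQV,X)=101/64
iteration 7: select ADGIKQV,X (d=101/64); attach at lengths (101/128, 101/128); label the merged cluster ADGIKQVX
final tree: (((A:525/64,(D:385/48,(G:-1/32,K:33/32):95/48):147/64):51/64,((I:2,Q:1):7/2,V:0):219/64):101/128,X:101/128)
total length: 2163/64

(((A:525/64,(D:385/48,(G:-1/32,K:33/32):95/48):147/64):51/64,((I:2,Q:1):7/2,V:0):219/64):101/128,X:101/128)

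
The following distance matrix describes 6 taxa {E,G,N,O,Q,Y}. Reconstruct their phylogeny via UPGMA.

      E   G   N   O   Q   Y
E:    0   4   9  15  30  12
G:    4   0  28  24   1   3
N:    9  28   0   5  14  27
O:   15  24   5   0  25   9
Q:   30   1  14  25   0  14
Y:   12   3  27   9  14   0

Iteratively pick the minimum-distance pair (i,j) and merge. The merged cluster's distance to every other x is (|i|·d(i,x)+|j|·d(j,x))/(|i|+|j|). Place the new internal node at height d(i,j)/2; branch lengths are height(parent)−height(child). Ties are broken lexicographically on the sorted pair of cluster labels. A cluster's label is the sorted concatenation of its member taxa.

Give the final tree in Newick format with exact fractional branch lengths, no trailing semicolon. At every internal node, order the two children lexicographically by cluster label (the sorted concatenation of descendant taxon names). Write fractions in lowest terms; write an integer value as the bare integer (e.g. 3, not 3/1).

1. join G+Q (d=1) ⇒ GQ; edges |G|=1/2, |Q|=1/2
  updated: d(E,GQ)=17, d(GQ,N)=21, d(GQ,O)=49/2, d(GQ,Y)=17/2
2. join N+O (d=5) ⇒ NO; edges |N|=5/2, |O|=5/2
  updated: d(E,NO)=12, d(GQ,NO)=91/4, d(NO,Y)=18
3. join GQ+Y (d=17/2) ⇒ GQY; edges |GQ|=15/4, |Y|=17/4
  updated: d(E,GQY)=46/3, d(GQY,NO)=127/6
4. join E+NO (d=12) ⇒ ENO; edges |E|=6, |NO|=7/2
  updated: d(ENO,GQY)=173/9
5. join ENO+GQY (d=173/9) ⇒ EGNOQY; edges |ENO|=65/18, |GQY|=193/36
final tree: ((E:6,(N:5/2,O:5/2):7/2):65/18,((G:1/2,Q:1/2):15/4,Y:17/4):193/36)
total length: 1169/36

((E:6,(N:5/2,O:5/2):7/2):65/18,((G:1/2,Q:1/2):15/4,Y:17/4):193/36)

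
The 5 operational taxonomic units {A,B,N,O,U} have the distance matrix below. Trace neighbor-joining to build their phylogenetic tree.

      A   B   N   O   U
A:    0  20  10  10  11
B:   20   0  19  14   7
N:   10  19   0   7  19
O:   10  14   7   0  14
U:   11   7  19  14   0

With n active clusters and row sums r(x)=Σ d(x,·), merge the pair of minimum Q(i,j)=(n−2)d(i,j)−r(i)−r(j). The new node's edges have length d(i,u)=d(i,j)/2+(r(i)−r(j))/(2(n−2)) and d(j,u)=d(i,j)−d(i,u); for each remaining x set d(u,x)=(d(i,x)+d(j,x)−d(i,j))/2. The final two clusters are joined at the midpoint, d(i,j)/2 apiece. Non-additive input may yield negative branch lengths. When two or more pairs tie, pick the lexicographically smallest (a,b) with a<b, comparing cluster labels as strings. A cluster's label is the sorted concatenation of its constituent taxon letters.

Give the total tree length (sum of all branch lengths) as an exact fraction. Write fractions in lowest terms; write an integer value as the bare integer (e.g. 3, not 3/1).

1. join B+U (d=7, Q=-90) ⇒ BU; edges |B|=5, |U|=2
  updated: d(A,BU)=12, d(BU,N)=31/2, d(BU,O)=21/2
2. join A+BU (d=12, Q=-46) ⇒ ABU; edges |A|=9/2, |BU|=15/2
  updated: d(ABU,N)=27/4, d(ABU,O)=17/4
3. join ABU+N (d=27/4, Q=-18) ⇒ ABNU; edges |ABU|=2, |N|=19/4
  updated: d(ABNU,O)=9/4
4. join ABNU+O (d=9/4) ⇒ ABNOU; edges |ABNU|=9/8, |O|=9/8
final tree: (((A:9/2,(B:5,U:2):15/2):2,N:19/4):9/8,O:9/8)
total length: 28

28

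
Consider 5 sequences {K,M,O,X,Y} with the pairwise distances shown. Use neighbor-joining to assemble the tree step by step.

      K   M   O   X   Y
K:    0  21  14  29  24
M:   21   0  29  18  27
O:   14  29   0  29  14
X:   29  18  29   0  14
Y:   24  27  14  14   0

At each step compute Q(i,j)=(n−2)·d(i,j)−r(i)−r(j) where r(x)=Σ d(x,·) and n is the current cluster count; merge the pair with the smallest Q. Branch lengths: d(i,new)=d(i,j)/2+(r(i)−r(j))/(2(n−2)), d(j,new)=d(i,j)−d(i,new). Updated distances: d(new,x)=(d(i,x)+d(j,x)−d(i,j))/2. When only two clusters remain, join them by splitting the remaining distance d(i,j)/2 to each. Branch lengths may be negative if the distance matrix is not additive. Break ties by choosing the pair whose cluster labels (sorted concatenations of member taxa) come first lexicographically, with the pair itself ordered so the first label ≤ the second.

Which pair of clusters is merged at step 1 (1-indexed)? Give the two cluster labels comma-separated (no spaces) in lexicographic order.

1. join K+O (d=14, Q=-132) ⇒ KO; edges |K|=22/3, |O|=20/3
  updated: d(KO,M)=18, d(KO,X)=22, d(KO,Y)=12
2. join KO+Y (d=12, Q=-81) ⇒ KOY; edges |KO|=23/4, |Y|=25/4
  updated: d(KOY,M)=33/2, d(KOY,X)=12
3. join KOY+M (d=33/2, Q=-93/2) ⇒ KMOY; edges |KOY|=21/4, |M|=45/4
  updated: d(KMOY,X)=27/4
4. join KMOY+X (d=27/4) ⇒ KMOXY; edges |KMOY|=27/8, |X|=27/8
final tree: ((((K:22/3,O:20/3):23/4,Y:25/4):21/4,M:45/4):27/8,X:27/8)
total length: 197/4

K,O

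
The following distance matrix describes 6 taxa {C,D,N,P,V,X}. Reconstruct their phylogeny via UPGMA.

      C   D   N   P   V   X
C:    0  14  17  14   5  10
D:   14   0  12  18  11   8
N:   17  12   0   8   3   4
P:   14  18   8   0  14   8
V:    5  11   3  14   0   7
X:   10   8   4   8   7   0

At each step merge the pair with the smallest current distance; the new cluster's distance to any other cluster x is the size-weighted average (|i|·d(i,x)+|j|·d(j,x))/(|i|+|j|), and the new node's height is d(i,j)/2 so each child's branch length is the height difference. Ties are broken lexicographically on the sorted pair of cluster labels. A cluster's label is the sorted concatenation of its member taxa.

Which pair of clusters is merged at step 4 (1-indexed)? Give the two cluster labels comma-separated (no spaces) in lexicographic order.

iteration 1: select N,V (d=3); attach at lengths (3/2, 3/2); label the merged cluster NV
  updated: d(C,NV)=11, d(D,NV)=23/2, d(NV,P)=11, d(NV,X)=11/2
iteration 2: select NV,X (d=11/2); attach at lengths (5/4, 11/4); label the merged cluster NVX
  updated: d(C,NVX)=32/3, d(D,NVX)=31/3, d(NVX,P)=10
iteration 3: select NVX,P (d=10); attach at lengths (9/4, 5); label the merged cluster NPVX
  updated: d(C,NPVX)=23/2, d(D,NPVX)=49/4
iteration 4: select C,NPVX (d=23/2); attach at lengths (23/4, 3/4); label the merged cluster CNPVX
  updated: d(CNPVX,D)=63/5
iteration 5: select CNPVX,D (d=63/5); attach at lengths (11/20, 63/10); label the merged cluster CDNPVX
final tree: ((C:23/4,(((N:3/2,V:3/2):5/4,X:11/4):9/4,P:5):3/4):11/20,D:63/10)
total length: 138/5

C,NPVX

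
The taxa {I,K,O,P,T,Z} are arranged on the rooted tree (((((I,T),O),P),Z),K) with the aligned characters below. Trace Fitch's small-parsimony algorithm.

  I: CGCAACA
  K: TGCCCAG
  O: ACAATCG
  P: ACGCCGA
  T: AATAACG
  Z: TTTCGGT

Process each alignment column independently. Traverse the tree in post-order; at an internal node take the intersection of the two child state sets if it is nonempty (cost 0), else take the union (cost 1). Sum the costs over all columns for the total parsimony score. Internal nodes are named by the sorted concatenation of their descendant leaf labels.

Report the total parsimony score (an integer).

19

site 0, node IT: I={C} ∪ T={A} → {A,C} (+1)
site 0, node IOT: IT={A,C} ∩ O={A} → {A} (+0)
site 0, node IOPT: IOT={A} ∩ P={A} → {A} (+0)
site 0, node IOPTZ: IOPT={A} ∪ Z={T} → {A,T} (+1)
site 0, node IKOPTZ: IOPTZ={A,T} ∩ K={T} → {T} (+0)
site 1, node IT: I={G} ∪ T={A} → {A,G} (+1)
site 1, node IOT: IT={A,G} ∪ O={C} → {A,C,G} (+1)
site 1, node IOPT: IOT={A,C,G} ∩ P={C} → {C} (+0)
site 1, node IOPTZ: IOPT={C} ∪ Z={T} → {C,T} (+1)
site 1, node IKOPTZ: IOPTZ={C,T} ∪ K={G} → {C,G,T} (+1)
site 2, node IT: I={C} ∪ T={T} → {C,T} (+1)
site 2, node IOT: IT={C,T} ∪ O={A} → {A,C,T} (+1)
site 2, node IOPT: IOT={A,C,T} ∪ P={G} → {A,C,G,T} (+1)
site 2, node IOPTZ: IOPT={A,C,G,T} ∩ Z={T} → {T} (+0)
site 2, node IKOPTZ: IOPTZ={T} ∪ K={C} → {C,T} (+1)
site 3, node IT: I={A} ∩ T={A} → {A} (+0)
site 3, node IOT: IT={A} ∩ O={A} → {A} (+0)
site 3, node IOPT: IOT={A} ∪ P={C} → {A,C} (+1)
site 3, node IOPTZ: IOPT={A,C} ∩ Z={C} → {C} (+0)
site 3, node IKOPTZ: IOPTZ={C} ∩ K={C} → {C} (+0)
site 4, node IT: I={A} ∩ T={A} → {A} (+0)
site 4, node IOT: IT={A} ∪ O={T} → {A,T} (+1)
site 4, node IOPT: IOT={A,T} ∪ P={C} → {A,C,T} (+1)
site 4, node IOPTZ: IOPT={A,C,T} ∪ Z={G} → {A,C,G,T} (+1)
site 4, node IKOPTZ: IOPTZ={A,C,G,T} ∩ K={C} → {C} (+0)
site 5, node IT: I={C} ∩ T={C} → {C} (+0)
site 5, node IOT: IT={C} ∩ O={C} → {C} (+0)
site 5, node IOPT: IOT={C} ∪ P={G} → {C,G} (+1)
site 5, node IOPTZ: IOPT={C,G} ∩ Z={G} → {G} (+0)
site 5, node IKOPTZ: IOPTZ={G} ∪ K={A} → {A,G} (+1)
site 6, node IT: I={A} ∪ T={G} → {A,G} (+1)
site 6, node IOT: IT={A,G} ∩ O={G} → {G} (+0)
site 6, node IOPT: IOT={G} ∪ P={A} → {A,G} (+1)
site 6, node IOPTZ: IOPT={A,G} ∪ Z={T} → {A,G,T} (+1)
site 6, node IKOPTZ: IOPTZ={A,G,T} ∩ K={G} → {G} (+0)
per-site changes: [2, 4, 4, 1, 3, 2, 3]; total = 19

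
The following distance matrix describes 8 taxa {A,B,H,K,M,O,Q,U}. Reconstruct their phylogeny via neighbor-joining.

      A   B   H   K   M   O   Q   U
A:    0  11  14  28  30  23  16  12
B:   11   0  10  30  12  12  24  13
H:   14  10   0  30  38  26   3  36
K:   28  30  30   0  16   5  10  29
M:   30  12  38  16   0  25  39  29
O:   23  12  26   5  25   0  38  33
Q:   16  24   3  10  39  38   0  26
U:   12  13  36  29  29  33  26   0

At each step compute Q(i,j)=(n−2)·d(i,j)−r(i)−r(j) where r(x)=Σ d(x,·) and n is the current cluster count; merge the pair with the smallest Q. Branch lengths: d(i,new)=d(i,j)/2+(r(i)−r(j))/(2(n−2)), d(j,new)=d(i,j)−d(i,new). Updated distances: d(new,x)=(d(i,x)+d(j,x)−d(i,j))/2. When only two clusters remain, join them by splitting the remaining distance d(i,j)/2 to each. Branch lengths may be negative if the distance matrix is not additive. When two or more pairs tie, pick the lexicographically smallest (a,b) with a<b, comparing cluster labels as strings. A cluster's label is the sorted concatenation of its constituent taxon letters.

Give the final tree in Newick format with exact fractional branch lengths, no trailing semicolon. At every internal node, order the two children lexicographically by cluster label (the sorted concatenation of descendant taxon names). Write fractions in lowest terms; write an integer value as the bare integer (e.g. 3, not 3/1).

iteration 1: select H,Q (d=3, Q=-295); attach at lengths (19/12, 17/12); label the merged cluster HQ
  updated: d(A,HQ)=27/2, d(B,HQ)=31/2, d(HQ,K)=37/2, d(HQ,M)=37, d(HQ,O)=61/2, d(HQ,U)=59/2
iteration 2: select K,O (d=5, Q=-230); attach at lengths (23/10, 27/10); label the merged cluster KO
  updated: d(A,KO)=23, d(B,KO)=37/2, d(HQ,KO)=22, d(KO,M)=18, d(KO,U)=57/2
iteration 3: select KO,M (d=18, Q=-164); attach at lengths (7, 11); label the merged cluster KMO
  updated: d(A,KMO)=35/2, d(B,KMO)=25/4, d(HQ,KMO)=41/2, d(KMO,U)=79/4
iteration 4: select A,HQ (d=27/2, Q=-185/2); attach at lengths (31/12, 131/12); label the merged cluster AHQ
  updated: d(AHQ,B)=13/2, d(AHQ,KMO)=49/4, d(AHQ,U)=14
iteration 5: select AHQ,U (d=14, Q=-103/2); attach at lengths (7/2, 21/2); label the merged cluster AHQU
  updated: d(AHQU,B)=11/4, d(AHQU,KMO)=9
iteration 6: select AHQU,B (d=11/4, Q=-18); attach at lengths (11/4, 0); label the merged cluster ABHQU
  updated: d(ABHQU,KMO)=25/4
iteration 7: select ABHQU,KMO (d=25/4); attach at lengths (25/8, 25/8); label the merged cluster ABHKMOQU
final tree: ((((A:31/12,(H:19/12,Q:17/12):131/12):7/2,U:21/2):11/4,B:0):25/8,((K:23/10,O:27/10):7,M:11):25/8)
total length: 125/2

((((A:31/12,(H:19/12,Q:17/12):131/12):7/2,U:21/2):11/4,B:0):25/8,((K:23/10,O:27/10):7,M:11):25/8)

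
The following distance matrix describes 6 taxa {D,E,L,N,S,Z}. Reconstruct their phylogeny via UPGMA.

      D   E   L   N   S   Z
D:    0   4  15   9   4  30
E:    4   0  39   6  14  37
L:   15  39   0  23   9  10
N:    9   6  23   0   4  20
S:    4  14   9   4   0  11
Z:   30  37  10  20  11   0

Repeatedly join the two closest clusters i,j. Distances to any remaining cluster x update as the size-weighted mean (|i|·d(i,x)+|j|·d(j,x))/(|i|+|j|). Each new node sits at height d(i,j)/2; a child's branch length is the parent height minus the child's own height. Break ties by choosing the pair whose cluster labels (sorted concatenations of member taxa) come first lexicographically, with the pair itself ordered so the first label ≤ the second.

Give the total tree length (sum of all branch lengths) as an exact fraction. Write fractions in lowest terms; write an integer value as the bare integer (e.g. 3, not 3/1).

289/8

1. join D+E (d=4) ⇒ DE; edges |D|=2, |E|=2
  updated: d(DE,L)=27, d(DE,N)=15/2, d(DE,S)=9, d(DE,Z)=67/2
2. join N+S (d=4) ⇒ NS; edges |N|=2, |S|=2
  updated: d(DE,NS)=33/4, d(L,NS)=16, d(NS,Z)=31/2
3. join DE+NS (d=33/4) ⇒ DENS; edges |DE|=17/8, |NS|=17/8
  updated: d(DENS,L)=43/2, d(DENS,Z)=49/2
4. join L+Z (d=10) ⇒ LZ; edges |L|=5, |Z|=5
  updated: d(DENS,LZ)=23
5. join DENS+LZ (d=23) ⇒ DELNSZ; edges |DENS|=59/8, |LZ|=13/2
final tree: (((D:2,E:2):17/8,(N:2,S:2):17/8):59/8,(L:5,Z:5):13/2)
total length: 289/8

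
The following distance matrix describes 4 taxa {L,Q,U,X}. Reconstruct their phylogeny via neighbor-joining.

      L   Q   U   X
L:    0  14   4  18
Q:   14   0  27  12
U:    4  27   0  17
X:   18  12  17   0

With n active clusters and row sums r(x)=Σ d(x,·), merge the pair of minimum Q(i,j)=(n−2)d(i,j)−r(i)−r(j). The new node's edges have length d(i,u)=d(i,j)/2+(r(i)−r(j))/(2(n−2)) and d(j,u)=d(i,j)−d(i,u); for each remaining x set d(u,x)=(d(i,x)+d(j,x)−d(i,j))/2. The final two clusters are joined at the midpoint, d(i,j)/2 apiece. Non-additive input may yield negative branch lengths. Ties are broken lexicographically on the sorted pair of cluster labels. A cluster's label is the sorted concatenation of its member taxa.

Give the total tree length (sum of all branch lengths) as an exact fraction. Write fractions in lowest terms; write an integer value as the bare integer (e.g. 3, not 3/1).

27

iteration 1: select L,U (d=4, Q=-76); attach at lengths (-1, 5); label the merged cluster LU
  updated: d(LU,Q)=37/2, d(LU,X)=31/2
iteration 2: select LU,Q (d=37/2, Q=-46); attach at lengths (11, 15/2); label the merged cluster LQU
  updated: d(LQU,X)=9/2
iteration 3: select LQU,X (d=9/2); attach at lengths (9/4, 9/4); label the merged cluster LQUX
final tree: (((L:-1,U:5):11,Q:15/2):9/4,X:9/4)
total length: 27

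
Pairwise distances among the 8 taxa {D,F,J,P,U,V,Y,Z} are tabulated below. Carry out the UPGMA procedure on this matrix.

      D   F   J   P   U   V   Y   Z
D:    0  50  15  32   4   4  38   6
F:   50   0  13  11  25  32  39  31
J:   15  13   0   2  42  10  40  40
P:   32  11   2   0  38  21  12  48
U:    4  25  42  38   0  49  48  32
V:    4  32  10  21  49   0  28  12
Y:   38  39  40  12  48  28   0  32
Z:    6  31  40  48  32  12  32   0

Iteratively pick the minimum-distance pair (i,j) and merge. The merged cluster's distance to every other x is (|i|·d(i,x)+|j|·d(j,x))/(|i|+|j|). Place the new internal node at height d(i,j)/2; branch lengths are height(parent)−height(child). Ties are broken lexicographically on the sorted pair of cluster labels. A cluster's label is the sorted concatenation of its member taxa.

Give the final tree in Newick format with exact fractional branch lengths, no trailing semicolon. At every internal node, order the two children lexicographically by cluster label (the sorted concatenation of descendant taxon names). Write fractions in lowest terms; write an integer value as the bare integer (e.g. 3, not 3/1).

iteration 1: select J,P (d=2); attach at lengths (1, 1); label the merged cluster JP
  updated: d(D,JP)=47/2, d(F,JP)=12, d(JP,U)=40, d(JP,V)=31/2, d(JP,Y)=26, d(JP,Z)=44
iteration 2: select D,U (d=4); attach at lengths (2, 2); label the merged cluster DU
  updated: d(DU,F)=75/2, d(DU,JP)=127/4, d(DU,V)=53/2, d(DU,Y)=43, d(DU,Z)=19
iteration 3: select F,JP (d=12); attach at lengths (6, 5); label the merged cluster FJP
  updated: d(DU,FJP)=101/3, d(FJP,V)=21, d(FJP,Y)=91/3, d(FJP,Z)=119/3
iteration 4: select V,Z (d=12); attach at lengths (6, 6); label the merged cluster VZ
  updated: d(DU,VZ)=91/4, d(FJP,VZ)=91/3, d(VZ,Y)=30
iteration 5: select DU,VZ (d=91/4); attach at lengths (75/8, 43/8); label the merged cluster DUVZ
  updated: d(DUVZ,FJP)=32, d(DUVZ,Y)=73/2
iteration 6: select FJP,Y (d=91/3); attach at lengths (55/6, 91/6); label the merged cluster FJPY
  updated: d(DUVZ,FJPY)=265/8
iteration 7: select DUVZ,FJPY (d=265/8); attach at lengths (83/16, 67/48); label the merged cluster DFJPUVYZ
final tree: (((D:2,U:2):75/8,(V:6,Z:6):43/8):83/16,((F:6,(J:1,P:1):5):55/6,Y:91/6):67/48)
total length: 224/3

(((D:2,U:2):75/8,(V:6,Z:6):43/8):83/16,((F:6,(J:1,P:1):5):55/6,Y:91/6):67/48)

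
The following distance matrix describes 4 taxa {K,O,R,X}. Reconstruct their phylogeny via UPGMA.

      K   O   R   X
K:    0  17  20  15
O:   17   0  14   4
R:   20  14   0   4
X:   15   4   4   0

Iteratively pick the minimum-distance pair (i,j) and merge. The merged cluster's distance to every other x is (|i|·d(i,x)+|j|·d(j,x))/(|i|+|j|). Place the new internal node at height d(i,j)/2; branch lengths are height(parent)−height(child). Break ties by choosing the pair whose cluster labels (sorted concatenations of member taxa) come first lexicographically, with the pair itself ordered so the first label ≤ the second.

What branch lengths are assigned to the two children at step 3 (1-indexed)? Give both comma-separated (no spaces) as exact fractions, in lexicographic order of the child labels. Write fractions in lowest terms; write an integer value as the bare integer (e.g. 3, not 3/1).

26/3,25/6

step 1: merge (O,X) at d=4; branch lengths O→2, X→2; new cluster OX
  updated: d(K,OX)=16, d(OX,R)=9
step 2: merge (OX,R) at d=9; branch lengths OX→5/2, R→9/2; new cluster ORX
  updated: d(K,ORX)=52/3
step 3: merge (K,ORX) at d=52/3; branch lengths K→26/3, ORX→25/6; new cluster KORX
final tree: (K:26/3,((O:2,X:2):5/2,R:9/2):25/6)
total length: 143/6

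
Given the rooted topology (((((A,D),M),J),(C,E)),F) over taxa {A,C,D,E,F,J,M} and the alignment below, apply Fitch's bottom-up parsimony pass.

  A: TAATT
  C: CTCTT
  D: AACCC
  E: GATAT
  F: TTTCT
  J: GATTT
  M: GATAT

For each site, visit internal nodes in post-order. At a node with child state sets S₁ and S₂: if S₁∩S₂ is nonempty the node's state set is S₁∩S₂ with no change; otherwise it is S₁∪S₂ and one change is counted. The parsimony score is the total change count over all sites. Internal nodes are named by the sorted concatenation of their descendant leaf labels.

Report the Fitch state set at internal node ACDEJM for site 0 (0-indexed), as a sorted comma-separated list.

[col 0] AD: children A:{T}, D:{A} ∪→ {A,T}; cost 1
[col 0] ADM: children AD:{A,T}, M:{G} ∪→ {A,G,T}; cost 1
[col 0] ADJM: children ADM:{A,G,T}, J:{G} ∩→ {G}; cost 0
[col 0] CE: children C:{C}, E:{G} ∪→ {C,G}; cost 1
[col 0] ACDEJM: children ADJM:{G}, CE:{C,G} ∩→ {G}; cost 0
[col 0] ACDEFJM: children ACDEJM:{G}, F:{T} ∪→ {G,T}; cost 1
[col 1] AD: children A:{A}, D:{A} ∩→ {A}; cost 0
[col 1] ADM: children AD:{A}, M:{A} ∩→ {A}; cost 0
[col 1] ADJM: children ADM:{A}, J:{A} ∩→ {A}; cost 0
[col 1] CE: children C:{T}, E:{A} ∪→ {A,T}; cost 1
[col 1] ACDEJM: children ADJM:{A}, CE:{A,T} ∩→ {A}; cost 0
[col 1] ACDEFJM: children ACDEJM:{A}, F:{T} ∪→ {A,T}; cost 1
[col 2] AD: children A:{A}, D:{C} ∪→ {A,C}; cost 1
[col 2] ADM: children AD:{A,C}, M:{T} ∪→ {A,C,T}; cost 1
[col 2] ADJM: children ADM:{A,C,T}, J:{T} ∩→ {T}; cost 0
[col 2] CE: children C:{C}, E:{T} ∪→ {C,T}; cost 1
[col 2] ACDEJM: children ADJM:{T}, CE:{C,T} ∩→ {T}; cost 0
[col 2] ACDEFJM: children ACDEJM:{T}, F:{T} ∩→ {T}; cost 0
[col 3] AD: children A:{T}, D:{C} ∪→ {C,T}; cost 1
[col 3] ADM: children AD:{C,T}, M:{A} ∪→ {A,C,T}; cost 1
[col 3] ADJM: children ADM:{A,C,T}, J:{T} ∩→ {T}; cost 0
[col 3] CE: children C:{T}, E:{A} ∪→ {A,T}; cost 1
[col 3] ACDEJM: children ADJM:{T}, CE:{A,T} ∩→ {T}; cost 0
[col 3] ACDEFJM: children ACDEJM:{T}, F:{C} ∪→ {C,T}; cost 1
[col 4] AD: children A:{T}, D:{C} ∪→ {C,T}; cost 1
[col 4] ADM: children AD:{C,T}, M:{T} ∩→ {T}; cost 0
[col 4] ADJM: children ADM:{T}, J:{T} ∩→ {T}; cost 0
[col 4] CE: children C:{T}, E:{T} ∩→ {T}; cost 0
[col 4] ACDEJM: children ADJM:{T}, CE:{T} ∩→ {T}; cost 0
[col 4] ACDEFJM: children ACDEJM:{T}, F:{T} ∩→ {T}; cost 0
per-site changes: [4, 2, 3, 4, 1]; total = 14

G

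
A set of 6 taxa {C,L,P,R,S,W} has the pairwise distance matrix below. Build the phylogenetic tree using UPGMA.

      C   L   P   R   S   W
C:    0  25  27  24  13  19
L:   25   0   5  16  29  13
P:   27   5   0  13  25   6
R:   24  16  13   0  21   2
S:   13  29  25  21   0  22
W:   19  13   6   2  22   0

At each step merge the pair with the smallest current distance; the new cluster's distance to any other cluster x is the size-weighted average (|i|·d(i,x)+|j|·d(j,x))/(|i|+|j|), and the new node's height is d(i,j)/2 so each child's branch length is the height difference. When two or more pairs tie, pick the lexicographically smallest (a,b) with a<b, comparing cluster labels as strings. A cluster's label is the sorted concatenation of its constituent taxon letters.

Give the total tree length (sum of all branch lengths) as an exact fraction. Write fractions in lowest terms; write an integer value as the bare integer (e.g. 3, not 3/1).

1. join R+W (d=2) ⇒ RW; edges |R|=1, |W|=1
  updated: d(C,RW)=43/2, d(L,RW)=29/2, d(P,RW)=19/2, d(RW,S)=43/2
2. join L+P (d=5) ⇒ LP; edges |L|=5/2, |P|=5/2
  updated: d(C,LP)=26, d(LP,RW)=12, d(LP,S)=27
3. join LP+RW (d=12) ⇒ LPRW; edges |LP|=7/2, |RW|=5
  updated: d(C,LPRW)=95/4, d(LPRW,S)=97/4
4. join C+S (d=13) ⇒ CS; edges |C|=13/2, |S|=13/2
  updated: d(CS,LPRW)=24
5. join CS+LPRW (d=24) ⇒ CLPRSW; edges |CS|=11/2, |LPRW|=6
final tree: ((C:13/2,S:13/2):11/2,((L:5/2,P:5/2):7/2,(R:1,W:1):5):6)
total length: 40

40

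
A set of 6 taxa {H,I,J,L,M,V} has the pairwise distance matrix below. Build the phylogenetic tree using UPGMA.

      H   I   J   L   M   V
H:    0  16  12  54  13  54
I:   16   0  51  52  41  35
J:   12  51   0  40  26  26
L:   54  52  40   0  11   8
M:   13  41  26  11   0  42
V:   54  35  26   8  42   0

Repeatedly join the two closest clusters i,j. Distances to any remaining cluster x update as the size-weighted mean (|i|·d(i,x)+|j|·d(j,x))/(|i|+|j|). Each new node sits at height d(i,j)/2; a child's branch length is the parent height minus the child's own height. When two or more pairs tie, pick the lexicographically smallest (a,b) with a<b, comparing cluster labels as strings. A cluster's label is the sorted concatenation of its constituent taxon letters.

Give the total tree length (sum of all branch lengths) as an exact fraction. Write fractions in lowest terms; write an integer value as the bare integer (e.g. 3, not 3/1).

77

iteration 1: select L,V (d=8); attach at lengths (4, 4); label the merged cluster LV
  updated: d(H,LV)=54, d(I,LV)=87/2, d(J,LV)=33, d(LV,M)=53/2
iteration 2: select H,J (d=12); attach at lengths (6, 6); label the merged cluster HJ
  updated: d(HJ,I)=67/2, d(HJ,LV)=87/2, d(HJ,M)=39/2
iteration 3: select HJ,M (d=39/2); attach at lengths (15/4, 39/4); label the merged cluster HJM
  updated: d(HJM,I)=36, d(HJM,LV)=227/6
iteration 4: select HJM,I (d=36); attach at lengths (33/4, 18); label the merged cluster HIJM
  updated: d(HIJM,LV)=157/4
iteration 5: select HIJM,LV (d=157/4); attach at lengths (13/8, 125/8); label the merged cluster HIJLMV
final tree: ((((H:6,J:6):15/4,M:39/4):33/4,I:18):13/8,(L:4,V:4):125/8)
total length: 77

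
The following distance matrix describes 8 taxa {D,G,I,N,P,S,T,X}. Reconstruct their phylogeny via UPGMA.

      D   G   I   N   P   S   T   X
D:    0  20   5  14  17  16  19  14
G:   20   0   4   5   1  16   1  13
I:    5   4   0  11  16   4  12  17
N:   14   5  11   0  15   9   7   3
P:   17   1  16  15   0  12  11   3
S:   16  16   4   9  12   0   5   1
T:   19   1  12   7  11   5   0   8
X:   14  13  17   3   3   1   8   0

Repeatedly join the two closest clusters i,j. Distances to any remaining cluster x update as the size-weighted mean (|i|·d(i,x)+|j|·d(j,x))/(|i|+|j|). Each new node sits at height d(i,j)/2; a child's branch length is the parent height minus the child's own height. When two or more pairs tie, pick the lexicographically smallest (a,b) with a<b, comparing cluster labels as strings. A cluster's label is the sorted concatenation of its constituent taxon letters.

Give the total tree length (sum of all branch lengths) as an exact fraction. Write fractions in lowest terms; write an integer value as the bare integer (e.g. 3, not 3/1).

167/6

1. join G+P (d=1) ⇒ GP; edges |G|=1/2, |P|=1/2
  updated: d(D,GP)=37/2, d(GP,I)=10, d(GP,N)=10, d(GP,S)=14, d(GP,T)=6, d(GP,X)=8
2. join S+X (d=1) ⇒ SX; edges |S|=1/2, |X|=1/2
  updated: d(D,SX)=15, d(GP,SX)=11, d(I,SX)=21/2, d(N,SX)=6, d(SX,T)=13/2
3. join D+I (d=5) ⇒ DI; edges |D|=5/2, |I|=5/2
  updated: d(DI,GP)=57/4, d(DI,N)=25/2, d(DI,SX)=51/4, d(DI,T)=31/2
4. join GP+T (d=6) ⇒ GPT; edges |GP|=5/2, |T|=3
  updated: d(DI,GPT)=44/3, d(GPT,N)=9, d(GPT,SX)=19/2
5. join N+SX (d=6) ⇒ NSX; edges |N|=3, |SX|=5/2
  updated: d(DI,NSX)=38/3, d(GPT,NSX)=28/3
6. join GPT+NSX (d=28/3) ⇒ GNPSTX; edges |GPT|=5/3, |NSX|=5/3
  updated: d(DI,GNPSTX)=41/3
7. join DI+GNPSTX (d=41/3) ⇒ DGINPSTX; edges |DI|=13/3, |GNPSTX|=13/6
final tree: ((D:5/2,I:5/2):13/3,(((G:1/2,P:1/2):5/2,T:3):5/3,(N:3,(S:1/2,X:1/2):5/2):5/3):13/6)
total length: 167/6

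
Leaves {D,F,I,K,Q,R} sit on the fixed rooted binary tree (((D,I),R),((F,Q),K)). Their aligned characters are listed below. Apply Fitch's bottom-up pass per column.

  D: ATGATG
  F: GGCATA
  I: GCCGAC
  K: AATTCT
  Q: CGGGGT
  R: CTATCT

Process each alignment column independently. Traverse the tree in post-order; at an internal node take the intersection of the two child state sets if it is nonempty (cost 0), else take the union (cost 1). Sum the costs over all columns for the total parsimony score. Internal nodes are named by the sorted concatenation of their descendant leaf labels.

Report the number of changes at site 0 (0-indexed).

DI@0: {A} ∪ {G} = {A,G} (union, +1)
DIR@0: {A,G} ∪ {C} = {A,C,G} (union, +1)
FQ@0: {G} ∪ {C} = {C,G} (union, +1)
FKQ@0: {C,G} ∪ {A} = {A,C,G} (union, +1)
DFIKQR@0: {A,C,G} ∩ {A,C,G} = {A,C,G} (intersection, +0)
DI@1: {T} ∪ {C} = {C,T} (union, +1)
DIR@1: {C,T} ∩ {T} = {T} (intersection, +0)
FQ@1: {G} ∩ {G} = {G} (intersection, +0)
FKQ@1: {G} ∪ {A} = {A,G} (union, +1)
DFIKQR@1: {T} ∪ {A,G} = {A,G,T} (union, +1)
DI@2: {G} ∪ {C} = {C,G} (union, +1)
DIR@2: {C,G} ∪ {A} = {A,C,G} (union, +1)
FQ@2: {C} ∪ {G} = {C,G} (union, +1)
FKQ@2: {C,G} ∪ {T} = {C,G,T} (union, +1)
DFIKQR@2: {A,C,G} ∩ {C,G,T} = {C,G} (intersection, +0)
DI@3: {A} ∪ {G} = {A,G} (union, +1)
DIR@3: {A,G} ∪ {T} = {A,G,T} (union, +1)
FQ@3: {A} ∪ {G} = {A,G} (union, +1)
FKQ@3: {A,G} ∪ {T} = {A,G,T} (union, +1)
DFIKQR@3: {A,G,T} ∩ {A,G,T} = {A,G,T} (intersection, +0)
DI@4: {T} ∪ {A} = {A,T} (union, +1)
DIR@4: {A,T} ∪ {C} = {A,C,T} (union, +1)
FQ@4: {T} ∪ {G} = {G,T} (union, +1)
FKQ@4: {G,T} ∪ {C} = {C,G,T} (union, +1)
DFIKQR@4: {A,C,T} ∩ {C,G,T} = {C,T} (intersection, +0)
DI@5: {G} ∪ {C} = {C,G} (union, +1)
DIR@5: {C,G} ∪ {T} = {C,G,T} (union, +1)
FQ@5: {A} ∪ {T} = {A,T} (union, +1)
FKQ@5: {A,T} ∩ {T} = {T} (intersection, +0)
DFIKQR@5: {C,G,T} ∩ {T} = {T} (intersection, +0)
per-site changes: [4, 3, 4, 4, 4, 3]; total = 22

4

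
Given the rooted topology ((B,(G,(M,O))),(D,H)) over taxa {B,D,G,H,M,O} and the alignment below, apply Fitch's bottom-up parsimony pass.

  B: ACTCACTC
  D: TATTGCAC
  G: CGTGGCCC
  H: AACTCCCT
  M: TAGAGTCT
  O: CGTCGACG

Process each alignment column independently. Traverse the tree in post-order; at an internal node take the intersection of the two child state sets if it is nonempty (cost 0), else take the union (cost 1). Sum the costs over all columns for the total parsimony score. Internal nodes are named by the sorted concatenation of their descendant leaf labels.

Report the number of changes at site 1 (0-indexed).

site 0, node MO: M={T} ∪ O={C} → {C,T} (+1)
site 0, node GMO: G={C} ∩ MO={C,T} → {C} (+0)
site 0, node BGMO: B={A} ∪ GMO={C} → {A,C} (+1)
site 0, node DH: D={T} ∪ H={A} → {A,T} (+1)
site 0, node BDGHMO: BGMO={A,C} ∩ DH={A,T} → {A} (+0)
site 1, node MO: M={A} ∪ O={G} → {A,G} (+1)
site 1, node GMO: G={G} ∩ MO={A,G} → {G} (+0)
site 1, node BGMO: B={C} ∪ GMO={G} → {C,G} (+1)
site 1, node DH: D={A} ∩ H={A} → {A} (+0)
site 1, node BDGHMO: BGMO={C,G} ∪ DH={A} → {A,C,G} (+1)
site 2, node MO: M={G} ∪ O={T} → {G,T} (+1)
site 2, node GMO: G={T} ∩ MO={G,T} → {T} (+0)
site 2, node BGMO: B={T} ∩ GMO={T} → {T} (+0)
site 2, node DH: D={T} ∪ H={C} → {C,T} (+1)
site 2, node BDGHMO: BGMO={T} ∩ DH={C,T} → {T} (+0)
site 3, node MO: M={A} ∪ O={C} → {A,C} (+1)
site 3, node GMO: G={G} ∪ MO={A,C} → {A,C,G} (+1)
site 3, node BGMO: B={C} ∩ GMO={A,C,G} → {C} (+0)
site 3, node DH: D={T} ∩ H={T} → {T} (+0)
site 3, node BDGHMO: BGMO={C} ∪ DH={T} → {C,T} (+1)
site 4, node MO: M={G} ∩ O={G} → {G} (+0)
site 4, node GMO: G={G} ∩ MO={G} → {G} (+0)
site 4, node BGMO: B={A} ∪ GMO={G} → {A,G} (+1)
site 4, node DH: D={G} ∪ H={C} → {C,G} (+1)
site 4, node BDGHMO: BGMO={A,G} ∩ DH={C,G} → {G} (+0)
site 5, node MO: M={T} ∪ O={A} → {A,T} (+1)
site 5, node GMO: G={C} ∪ MO={A,T} → {A,C,T} (+1)
site 5, node BGMO: B={C} ∩ GMO={A,C,T} → {C} (+0)
site 5, node DH: D={C} ∩ H={C} → {C} (+0)
site 5, node BDGHMO: BGMO={C} ∩ DH={C} → {C} (+0)
site 6, node MO: M={C} ∩ O={C} → {C} (+0)
site 6, node GMO: G={C} ∩ MO={C} → {C} (+0)
site 6, node BGMO: B={T} ∪ GMO={C} → {C,T} (+1)
site 6, node DH: D={A} ∪ H={C} → {A,C} (+1)
site 6, node BDGHMO: BGMO={C,T} ∩ DH={A,C} → {C} (+0)
site 7, node MO: M={T} ∪ O={G} → {G,T} (+1)
site 7, node GMO: G={C} ∪ MO={G,T} → {C,G,T} (+1)
site 7, node BGMO: B={C} ∩ GMO={C,G,T} → {C} (+0)
site 7, node DH: D={C} ∪ H={T} → {C,T} (+1)
site 7, node BDGHMO: BGMO={C} ∩ DH={C,T} → {C} (+0)
per-site changes: [3, 3, 2, 3, 2, 2, 2, 3]; total = 20

3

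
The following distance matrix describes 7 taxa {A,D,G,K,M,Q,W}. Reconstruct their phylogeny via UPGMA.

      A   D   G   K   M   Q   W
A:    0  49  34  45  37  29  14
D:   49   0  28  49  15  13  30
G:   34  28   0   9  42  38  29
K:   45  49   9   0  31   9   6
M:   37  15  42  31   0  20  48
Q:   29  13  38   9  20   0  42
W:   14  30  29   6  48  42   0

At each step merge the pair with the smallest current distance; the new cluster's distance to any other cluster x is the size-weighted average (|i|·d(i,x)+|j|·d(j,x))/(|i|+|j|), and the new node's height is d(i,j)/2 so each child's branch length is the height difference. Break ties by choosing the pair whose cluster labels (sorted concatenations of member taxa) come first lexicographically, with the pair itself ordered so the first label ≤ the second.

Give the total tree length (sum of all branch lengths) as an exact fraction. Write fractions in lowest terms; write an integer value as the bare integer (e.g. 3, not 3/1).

317/4

step 1: merge (K,W) at d=6; branch lengths K→3, W→3; new cluster KW
  updated: d(A,KW)=59/2, d(D,KW)=79/2, d(G,KW)=19, d(KW,M)=79/2, d(KW,Q)=51/2
step 2: merge (D,Q) at d=13; branch lengths D→13/2, Q→13/2; new cluster DQ
  updated: d(A,DQ)=39, d(DQ,G)=33, d(DQ,KW)=65/2, d(DQ,M)=35/2
step 3: merge (DQ,M) at d=35/2; branch lengths DQ→9/4, M→35/4; new cluster DMQ
  updated: d(A,DMQ)=115/3, d(DMQ,G)=36, d(DMQ,KW)=209/6
step 4: merge (G,KW) at d=19; branch lengths G→19/2, KW→13/2; new cluster GKW
  updated: d(A,GKW)=31, d(DMQ,GKW)=317/9
step 5: merge (A,GKW) at d=31; branch lengths A→31/2, GKW→6; new cluster AGKW
  updated: d(AGKW,DMQ)=36
step 6: merge (AGKW,DMQ) at d=36; branch lengths AGKW→5/2, DMQ→37/4; new cluster ADGKMQW
final tree: ((A:31/2,(G:19/2,(K:3,W:3):13/2):6):5/2,((D:13/2,Q:13/2):9/4,M:35/4):37/4)
total length: 317/4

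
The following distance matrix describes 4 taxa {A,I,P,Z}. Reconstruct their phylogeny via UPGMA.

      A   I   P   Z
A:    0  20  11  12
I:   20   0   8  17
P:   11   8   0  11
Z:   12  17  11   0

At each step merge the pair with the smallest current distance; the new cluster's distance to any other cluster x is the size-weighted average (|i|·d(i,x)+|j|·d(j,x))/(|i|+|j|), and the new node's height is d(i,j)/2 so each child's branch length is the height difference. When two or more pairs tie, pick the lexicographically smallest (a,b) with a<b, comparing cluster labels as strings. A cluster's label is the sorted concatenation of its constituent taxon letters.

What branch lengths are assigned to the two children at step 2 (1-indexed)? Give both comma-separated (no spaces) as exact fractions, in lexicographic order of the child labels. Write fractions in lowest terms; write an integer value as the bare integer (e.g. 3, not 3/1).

step 1: merge (I,P) at d=8; branch lengths I→4, P→4; new cluster IP
  updated: d(A,IP)=31/2, d(IP,Z)=14
step 2: merge (A,Z) at d=12; branch lengths A→6, Z→6; new cluster AZ
  updated: d(AZ,IP)=59/4
step 3: merge (AZ,IP) at d=59/4; branch lengths AZ→11/8, IP→27/8; new cluster AIPZ
final tree: ((A:6,Z:6):11/8,(I:4,P:4):27/8)
total length: 99/4

6,6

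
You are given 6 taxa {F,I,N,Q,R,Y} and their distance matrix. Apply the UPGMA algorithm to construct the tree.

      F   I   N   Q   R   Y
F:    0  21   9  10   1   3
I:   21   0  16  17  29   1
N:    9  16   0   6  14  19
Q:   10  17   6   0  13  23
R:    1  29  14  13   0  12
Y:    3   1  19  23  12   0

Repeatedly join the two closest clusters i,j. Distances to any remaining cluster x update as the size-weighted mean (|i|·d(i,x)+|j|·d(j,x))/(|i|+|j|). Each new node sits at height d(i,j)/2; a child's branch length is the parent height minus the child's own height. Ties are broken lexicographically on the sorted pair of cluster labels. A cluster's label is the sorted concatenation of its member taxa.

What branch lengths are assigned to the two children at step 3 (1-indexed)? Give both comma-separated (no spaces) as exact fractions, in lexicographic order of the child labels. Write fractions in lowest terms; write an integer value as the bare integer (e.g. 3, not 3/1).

1. join F+R (d=1) ⇒ FR; edges |F|=1/2, |R|=1/2
  updated: d(FR,I)=25, d(FR,N)=23/2, d(FR,Q)=23/2, d(FR,Y)=15/2
2. join I+Y (d=1) ⇒ IY; edges |I|=1/2, |Y|=1/2
  updated: d(FR,IY)=65/4, d(IY,N)=35/2, d(IY,Q)=20
3. join N+Q (d=6) ⇒ NQ; edges |N|=3, |Q|=3
  updated: d(FR,NQ)=23/2, d(IY,NQ)=75/4
4. join FR+NQ (d=23/2) ⇒ FNQR; edges |FR|=21/4, |NQ|=11/4
  updated: d(FNQR,IY)=35/2
5. join FNQR+IY (d=35/2) ⇒ FINQRY; edges |FNQR|=3, |IY|=33/4
final tree: (((F:1/2,R:1/2):21/4,(N:3,Q:3):11/4):3,(I:1/2,Y:1/2):33/4)
total length: 109/4

3,3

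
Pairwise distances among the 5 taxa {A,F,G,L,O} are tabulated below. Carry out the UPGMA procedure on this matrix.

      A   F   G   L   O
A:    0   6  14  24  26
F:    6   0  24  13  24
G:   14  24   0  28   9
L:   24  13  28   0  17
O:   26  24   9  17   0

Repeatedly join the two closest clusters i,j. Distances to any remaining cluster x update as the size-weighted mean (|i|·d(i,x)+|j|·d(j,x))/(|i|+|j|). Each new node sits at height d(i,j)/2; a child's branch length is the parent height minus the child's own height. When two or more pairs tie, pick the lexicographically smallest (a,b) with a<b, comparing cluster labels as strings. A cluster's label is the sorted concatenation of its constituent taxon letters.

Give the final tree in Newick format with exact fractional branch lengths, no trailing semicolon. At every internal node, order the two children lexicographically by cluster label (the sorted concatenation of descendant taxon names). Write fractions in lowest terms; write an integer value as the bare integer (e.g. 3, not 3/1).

iteration 1: select A,F (d=6); attach at lengths (3, 3); label the merged cluster AF
  updated: d(AF,G)=19, d(AF,L)=37/2, d(AF,O)=25
iteration 2: select G,O (d=9); attach at lengths (9/2, 9/2); label the merged cluster GO
  updated: d(AF,GO)=22, d(GO,L)=45/2
iteration 3: select AF,L (d=37/2); attach at lengths (25/4, 37/4); label the merged cluster AFL
  updated: d(AFL,GO)=133/6
iteration 4: select AFL,GO (d=133/6); attach at lengths (11/6, 79/12); label the merged cluster AFGLO
final tree: (((A:3,F:3):25/4,L:37/4):11/6,(G:9/2,O:9/2):79/12)
total length: 467/12

(((A:3,F:3):25/4,L:37/4):11/6,(G:9/2,O:9/2):79/12)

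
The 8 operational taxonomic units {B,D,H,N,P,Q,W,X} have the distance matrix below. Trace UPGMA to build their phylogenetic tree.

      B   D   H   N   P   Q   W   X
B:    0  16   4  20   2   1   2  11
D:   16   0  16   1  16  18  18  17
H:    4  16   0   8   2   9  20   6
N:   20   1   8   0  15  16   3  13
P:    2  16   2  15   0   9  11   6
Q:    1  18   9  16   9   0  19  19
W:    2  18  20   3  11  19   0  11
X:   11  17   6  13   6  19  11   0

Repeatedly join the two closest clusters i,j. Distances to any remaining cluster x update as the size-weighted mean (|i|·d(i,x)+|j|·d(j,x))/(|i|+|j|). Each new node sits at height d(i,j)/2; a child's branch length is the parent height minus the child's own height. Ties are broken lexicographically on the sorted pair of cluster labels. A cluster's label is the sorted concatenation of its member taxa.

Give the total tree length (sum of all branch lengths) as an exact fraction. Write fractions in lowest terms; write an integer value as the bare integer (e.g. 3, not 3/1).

iteration 1: select B,Q (d=1); attach at lengths (1/2, 1/2); label the merged cluster BQ
  updated: d(BQ,D)=17, d(BQ,H)=13/2, d(BQ,N)=18, d(BQ,P)=11/2, d(BQ,W)=21/2, d(BQ,X)=15
iteration 2: select D,N (d=1); attach at lengths (1/2, 1/2); label the merged cluster DN
  updated: d(BQ,DN)=35/2, d(DN,H)=12, d(DN,P)=31/2, d(DN,W)=21/2, d(DN,X)=15
iteration 3: select H,P (d=2); attach at lengths (1, 1); label the merged cluster HP
  updated: d(BQ,HP)=6, d(DN,HP)=55/4, d(HP,W)=31/2, d(HP,X)=6
iteration 4: select BQ,HP (d=6); attach at lengths (5/2, 2); label the merged cluster BHPQ
  updated: d(BHPQ,DN)=125/8, d(BHPQ,W)=13, d(BHPQ,X)=21/2
iteration 5: select BHPQ,X (d=21/2); attach at lengths (9/4, 21/4); label the merged cluster BHPQX
  updated: d(BHPQX,DN)=31/2, d(BHPQX,W)=63/5
iteration 6: select DN,W (d=21/2); attach at lengths (19/4, 21/4); label the merged cluster DNW
  updated: d(BHPQX,DNW)=218/15
iteration 7: select BHPQX,DNW (d=218/15); attach at lengths (121/60, 121/60); label the merged cluster BDHNPQWX
final tree: ((((B:1/2,Q:1/2):5/2,(H:1,P:1):2):9/4,X:21/4):121/60,((D:1/2,N:1/2):19/4,W:21/4):121/60)
total length: 901/30

901/30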